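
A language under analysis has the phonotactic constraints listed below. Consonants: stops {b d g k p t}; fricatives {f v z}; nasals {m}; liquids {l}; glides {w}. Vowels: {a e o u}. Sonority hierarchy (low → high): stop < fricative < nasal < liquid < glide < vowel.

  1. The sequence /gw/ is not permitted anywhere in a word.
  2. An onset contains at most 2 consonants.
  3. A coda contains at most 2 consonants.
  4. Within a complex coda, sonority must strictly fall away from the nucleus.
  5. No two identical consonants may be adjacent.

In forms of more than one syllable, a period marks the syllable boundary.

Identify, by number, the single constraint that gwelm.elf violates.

gwelm.elf: contains banned sequence /gw/.
This is a violation of constraint 1: "The sequence /gw/ is not permitted anywhere in a word."
The remaining constraints (2, 3, 4, 5) are satisfied.

1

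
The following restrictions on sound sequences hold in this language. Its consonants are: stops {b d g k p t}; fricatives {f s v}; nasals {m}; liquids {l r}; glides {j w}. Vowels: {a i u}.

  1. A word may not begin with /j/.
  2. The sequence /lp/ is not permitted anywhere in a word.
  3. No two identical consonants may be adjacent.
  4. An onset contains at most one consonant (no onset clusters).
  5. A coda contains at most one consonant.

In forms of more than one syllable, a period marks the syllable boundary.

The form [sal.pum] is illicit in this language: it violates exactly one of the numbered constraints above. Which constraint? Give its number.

[sal.pum]: contains banned sequence /lp/.
This is a violation of constraint 2: "The sequence /lp/ is not permitted anywhere in a word."
The remaining constraints (1, 3, 4, 5) are satisfied.

2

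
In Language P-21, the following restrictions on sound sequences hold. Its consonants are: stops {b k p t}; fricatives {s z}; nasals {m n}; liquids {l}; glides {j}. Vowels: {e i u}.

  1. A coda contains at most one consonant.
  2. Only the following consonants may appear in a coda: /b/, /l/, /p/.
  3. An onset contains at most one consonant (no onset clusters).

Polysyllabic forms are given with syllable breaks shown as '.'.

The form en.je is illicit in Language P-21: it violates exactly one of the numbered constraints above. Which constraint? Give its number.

2

en.je: syllable 1 coda contains /n/, which is not a licensed coda consonant.
This is a violation of constraint 2: "Only the following consonants may appear in a coda: /b/, /l/, /p/."
The remaining constraints (1, 3) are satisfied.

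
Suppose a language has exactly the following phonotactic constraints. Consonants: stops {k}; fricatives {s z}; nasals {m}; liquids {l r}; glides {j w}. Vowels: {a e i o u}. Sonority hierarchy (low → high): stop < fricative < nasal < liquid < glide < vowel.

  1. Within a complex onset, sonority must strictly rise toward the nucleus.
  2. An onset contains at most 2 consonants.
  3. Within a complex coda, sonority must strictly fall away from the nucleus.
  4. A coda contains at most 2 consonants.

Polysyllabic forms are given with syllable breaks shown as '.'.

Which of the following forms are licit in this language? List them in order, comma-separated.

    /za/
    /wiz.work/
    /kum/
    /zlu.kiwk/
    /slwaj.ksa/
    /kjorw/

/za/, /wiz.work/, /kum/, /zlu.kiwk/

/za/ — σ1 onset /z/, coda /∅/ ok → licit
/wiz.work/ — σ1 onset /w/, coda /z/ ok; σ2 onset /w/, coda /rk/ (4→1 falls) ok → licit
/kum/ — σ1 onset /k/, coda /m/ ok → licit
/zlu.kiwk/ — σ1 onset /zl/ (2→4 rises), coda /∅/ ok; σ2 onset /k/, coda /wk/ (5→1 falls) ok → licit
/slwaj.ksa/ — violates constraint 2: syllable 1 onset /slw/ has 3 consonants (> 2) → illicit
/kjorw/ — violates constraint 3: syllable 1 coda /rw/: /r/ (liquid, 4) → /w/ (glide, 5) does not fall → illicit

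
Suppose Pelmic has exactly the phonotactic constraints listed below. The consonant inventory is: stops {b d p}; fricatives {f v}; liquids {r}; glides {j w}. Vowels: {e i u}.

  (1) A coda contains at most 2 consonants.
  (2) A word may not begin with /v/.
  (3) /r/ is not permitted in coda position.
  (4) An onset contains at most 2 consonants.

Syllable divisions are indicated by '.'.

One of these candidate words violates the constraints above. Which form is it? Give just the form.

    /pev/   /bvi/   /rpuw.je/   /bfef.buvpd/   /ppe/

/bfef.buvpd/

/pev/ — σ1 onset /p/, coda /v/ ok → phonotactically legal
/bvi/ — σ1 onset /bv/ (2C), coda /∅/ ok → phonotactically legal
/rpuw.je/ — σ1 onset /rp/ (2C), coda /w/ ok; σ2 onset /j/, coda /∅/ ok → phonotactically legal
/bfef.buvpd/ — violates constraint 1: syllable 2 coda /vpd/ has 3 consonants (> 2) → phonotactically illegal
/ppe/ — σ1 onset /pp/ (2C), coda /∅/ ok → phonotactically legal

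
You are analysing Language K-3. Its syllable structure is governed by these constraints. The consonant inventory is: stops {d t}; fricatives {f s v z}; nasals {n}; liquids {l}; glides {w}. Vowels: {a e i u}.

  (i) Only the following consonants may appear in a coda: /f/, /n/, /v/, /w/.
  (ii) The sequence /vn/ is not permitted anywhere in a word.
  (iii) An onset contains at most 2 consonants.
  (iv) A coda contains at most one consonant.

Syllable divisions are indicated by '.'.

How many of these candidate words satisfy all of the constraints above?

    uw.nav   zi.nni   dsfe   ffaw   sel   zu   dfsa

uw.nav — σ1 onset /∅/, coda /w/ ok; σ2 onset /n/, coda /v/ ok → licit
zi.nni — σ1 onset /z/, coda /∅/ ok; σ2 onset /nn/ (2C), coda /∅/ ok → licit
dsfe — violates constraint (iii): syllable 1 onset /dsf/ has 3 consonants (> 2) → illicit
ffaw — σ1 onset /ff/ (2C), coda /w/ ok → licit
sel — violates constraint (i): syllable 1 coda contains /l/, which is not a licensed coda consonant → illicit
zu — σ1 onset /z/, coda /∅/ ok → licit
dfsa — violates constraint (iii): syllable 1 onset /dfs/ has 3 consonants (> 2) → illicit
Licit: uw.nav, zi.nni, ffaw, zu → 4.

4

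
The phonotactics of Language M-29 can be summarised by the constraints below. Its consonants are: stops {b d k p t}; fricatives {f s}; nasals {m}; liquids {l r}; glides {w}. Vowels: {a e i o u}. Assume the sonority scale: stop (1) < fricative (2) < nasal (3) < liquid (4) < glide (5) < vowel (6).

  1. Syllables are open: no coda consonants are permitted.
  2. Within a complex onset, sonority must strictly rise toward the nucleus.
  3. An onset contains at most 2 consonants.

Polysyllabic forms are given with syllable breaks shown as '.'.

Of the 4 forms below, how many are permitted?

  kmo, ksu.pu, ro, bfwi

3

kmo — σ1 onset /km/ (1→3 rises), coda /∅/ ok → permitted
ksu.pu — σ1 onset /ks/ (1→2 rises), coda /∅/ ok; σ2 onset /p/, coda /∅/ ok → permitted
ro — σ1 onset /r/, coda /∅/ ok → permitted
bfwi — violates constraint 3: syllable 1 onset /bfw/ has 3 consonants (> 2) → not permitted
Permitted: kmo, ksu.pu, ro → 3.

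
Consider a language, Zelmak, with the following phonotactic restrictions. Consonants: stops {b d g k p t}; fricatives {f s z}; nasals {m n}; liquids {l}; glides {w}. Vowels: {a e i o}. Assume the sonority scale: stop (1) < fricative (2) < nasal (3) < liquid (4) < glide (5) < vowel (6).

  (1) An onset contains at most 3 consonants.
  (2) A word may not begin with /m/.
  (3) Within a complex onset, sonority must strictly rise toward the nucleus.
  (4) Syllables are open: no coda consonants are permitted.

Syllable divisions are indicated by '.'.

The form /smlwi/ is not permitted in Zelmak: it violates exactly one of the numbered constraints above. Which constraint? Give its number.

1

/smlwi/: syllable 1 onset /smlw/ has 4 consonants (> 3).
This is a violation of constraint 1: "An onset contains at most 3 consonants."
The remaining constraints (2, 3, 4) are satisfied.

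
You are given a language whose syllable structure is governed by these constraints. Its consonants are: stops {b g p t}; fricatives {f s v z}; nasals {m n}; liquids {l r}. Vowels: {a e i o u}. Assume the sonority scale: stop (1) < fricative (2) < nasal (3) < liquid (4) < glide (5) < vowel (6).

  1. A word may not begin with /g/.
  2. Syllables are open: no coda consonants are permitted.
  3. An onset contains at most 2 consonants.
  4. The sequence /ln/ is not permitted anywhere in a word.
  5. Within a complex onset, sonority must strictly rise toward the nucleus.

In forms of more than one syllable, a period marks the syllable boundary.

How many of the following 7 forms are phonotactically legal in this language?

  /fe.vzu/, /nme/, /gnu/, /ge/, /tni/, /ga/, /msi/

1

/fe.vzu/ — violates constraint 5: syllable 2 onset /vz/: /v/ (fricative, 2) → /z/ (fricative, 2) does not rise → phonotactically illegal
/nme/ — violates constraint 5: syllable 1 onset /nm/: /n/ (nasal, 3) → /m/ (nasal, 3) does not rise → phonotactically illegal
/gnu/ — violates constraint 1: word begins with /g/ → phonotactically illegal
/ge/ — violates constraint 1: word begins with /g/ → phonotactically illegal
/tni/ — σ1 onset /tn/ (1→3 rises), coda /∅/ ok → phonotactically legal
/ga/ — violates constraint 1: word begins with /g/ → phonotactically illegal
/msi/ — violates constraint 5: syllable 1 onset /ms/: /m/ (nasal, 3) → /s/ (fricative, 2) does not rise → phonotactically illegal
Phonotactically legal: /tni/ → 1.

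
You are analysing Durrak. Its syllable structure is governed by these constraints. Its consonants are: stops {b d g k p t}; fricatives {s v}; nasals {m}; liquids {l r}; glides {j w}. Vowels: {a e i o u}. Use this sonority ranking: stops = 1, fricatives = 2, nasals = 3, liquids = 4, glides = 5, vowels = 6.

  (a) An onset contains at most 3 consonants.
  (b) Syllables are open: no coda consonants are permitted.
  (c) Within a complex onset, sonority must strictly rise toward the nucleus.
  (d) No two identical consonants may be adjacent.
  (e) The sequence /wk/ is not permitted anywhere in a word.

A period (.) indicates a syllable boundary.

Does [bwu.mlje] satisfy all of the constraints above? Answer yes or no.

[bwu.mlje] — σ1 onset /bw/ (1→5 rises), coda /∅/ ok; σ2 onset /mlj/ (3→4→5 rises), coda /∅/ ok → well-formed

yes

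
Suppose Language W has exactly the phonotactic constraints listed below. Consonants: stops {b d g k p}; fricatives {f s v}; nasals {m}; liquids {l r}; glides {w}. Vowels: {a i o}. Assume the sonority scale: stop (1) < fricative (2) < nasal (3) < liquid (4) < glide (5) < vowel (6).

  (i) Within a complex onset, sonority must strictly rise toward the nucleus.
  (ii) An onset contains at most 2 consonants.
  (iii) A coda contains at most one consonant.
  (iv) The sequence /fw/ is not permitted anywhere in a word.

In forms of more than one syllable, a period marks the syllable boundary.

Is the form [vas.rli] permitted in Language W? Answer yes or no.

no

[vas.rli] — violates constraint (i): syllable 2 onset /rl/: /r/ (liquid, 4) → /l/ (liquid, 4) does not rise → not permitted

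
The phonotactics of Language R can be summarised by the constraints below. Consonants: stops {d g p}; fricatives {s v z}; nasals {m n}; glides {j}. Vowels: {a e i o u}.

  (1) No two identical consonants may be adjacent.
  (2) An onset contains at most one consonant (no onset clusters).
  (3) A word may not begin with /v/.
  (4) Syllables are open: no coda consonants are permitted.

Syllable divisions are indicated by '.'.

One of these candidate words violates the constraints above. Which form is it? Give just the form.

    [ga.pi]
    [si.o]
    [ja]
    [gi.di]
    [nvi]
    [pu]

[nvi]

[ga.pi] — σ1 onset /g/, coda /∅/ ok; σ2 onset /p/, coda /∅/ ok → well-formed
[si.o] — σ1 onset /s/, coda /∅/ ok; σ2 onset /∅/, coda /∅/ ok → well-formed
[ja] — σ1 onset /j/, coda /∅/ ok → well-formed
[gi.di] — σ1 onset /g/, coda /∅/ ok; σ2 onset /d/, coda /∅/ ok → well-formed
[nvi] — violates constraint 2: syllable 1 onset /nv/ has 2 consonants (> 1) → ill-formed
[pu] — σ1 onset /p/, coda /∅/ ok → well-formed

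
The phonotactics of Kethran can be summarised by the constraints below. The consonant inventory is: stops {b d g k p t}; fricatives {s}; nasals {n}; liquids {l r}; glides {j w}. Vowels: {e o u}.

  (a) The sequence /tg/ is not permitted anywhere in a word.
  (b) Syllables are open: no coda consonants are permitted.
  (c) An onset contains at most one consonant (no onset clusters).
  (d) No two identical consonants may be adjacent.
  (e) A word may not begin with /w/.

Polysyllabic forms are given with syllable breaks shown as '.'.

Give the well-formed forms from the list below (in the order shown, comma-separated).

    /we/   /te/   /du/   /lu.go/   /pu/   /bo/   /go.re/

/we/ — violates constraint (e): word begins with /w/ → ill-formed
/te/ — σ1 onset /t/, coda /∅/ ok → well-formed
/du/ — σ1 onset /d/, coda /∅/ ok → well-formed
/lu.go/ — σ1 onset /l/, coda /∅/ ok; σ2 onset /g/, coda /∅/ ok → well-formed
/pu/ — σ1 onset /p/, coda /∅/ ok → well-formed
/bo/ — σ1 onset /b/, coda /∅/ ok → well-formed
/go.re/ — σ1 onset /g/, coda /∅/ ok; σ2 onset /r/, coda /∅/ ok → well-formed

/te/, /du/, /lu.go/, /pu/, /bo/, /go.re/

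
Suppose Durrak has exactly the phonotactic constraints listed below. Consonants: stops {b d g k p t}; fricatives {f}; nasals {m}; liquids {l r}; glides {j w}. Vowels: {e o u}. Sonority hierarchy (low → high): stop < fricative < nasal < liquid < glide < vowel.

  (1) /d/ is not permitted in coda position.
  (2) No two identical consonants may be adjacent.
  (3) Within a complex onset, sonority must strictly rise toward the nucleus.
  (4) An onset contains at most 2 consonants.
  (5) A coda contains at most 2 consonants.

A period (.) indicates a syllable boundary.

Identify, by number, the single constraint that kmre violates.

4

kmre: syllable 1 onset /kmr/ has 3 consonants (> 2).
This is a violation of constraint 4: "An onset contains at most 2 consonants."
The remaining constraints (1, 2, 3, 5) are satisfied.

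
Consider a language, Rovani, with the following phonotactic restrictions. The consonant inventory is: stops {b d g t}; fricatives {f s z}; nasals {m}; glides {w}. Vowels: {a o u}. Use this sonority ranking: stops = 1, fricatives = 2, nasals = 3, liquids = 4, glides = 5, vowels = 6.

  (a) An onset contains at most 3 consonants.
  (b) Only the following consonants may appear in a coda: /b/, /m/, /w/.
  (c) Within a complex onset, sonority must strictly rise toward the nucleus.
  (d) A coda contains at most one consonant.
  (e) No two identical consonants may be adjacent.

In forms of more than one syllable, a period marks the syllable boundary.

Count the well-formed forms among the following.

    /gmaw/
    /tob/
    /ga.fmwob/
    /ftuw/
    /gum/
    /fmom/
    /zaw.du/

6

/gmaw/ — σ1 onset /gm/ (1→3 rises), coda /w/ ok → well-formed
/tob/ — σ1 onset /t/, coda /b/ ok → well-formed
/ga.fmwob/ — σ1 onset /g/, coda /∅/ ok; σ2 onset /fmw/ (2→3→5 rises), coda /b/ ok → well-formed
/ftuw/ — violates constraint (c): syllable 1 onset /ft/: /f/ (fricative, 2) → /t/ (stop, 1) does not rise → ill-formed
/gum/ — σ1 onset /g/, coda /m/ ok → well-formed
/fmom/ — σ1 onset /fm/ (2→3 rises), coda /m/ ok → well-formed
/zaw.du/ — σ1 onset /z/, coda /w/ ok; σ2 onset /d/, coda /∅/ ok → well-formed
Well-formed: /gmaw/, /tob/, /ga.fmwob/, /gum/, /fmom/, /zaw.du/ → 6.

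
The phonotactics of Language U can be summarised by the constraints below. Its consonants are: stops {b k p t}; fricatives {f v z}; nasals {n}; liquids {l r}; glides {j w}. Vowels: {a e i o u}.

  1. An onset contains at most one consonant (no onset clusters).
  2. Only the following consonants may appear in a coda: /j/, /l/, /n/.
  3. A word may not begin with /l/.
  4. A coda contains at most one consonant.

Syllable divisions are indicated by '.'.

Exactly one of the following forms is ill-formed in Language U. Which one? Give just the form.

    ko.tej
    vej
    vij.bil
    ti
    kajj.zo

ko.tej — σ1 onset /k/, coda /∅/ ok; σ2 onset /t/, coda /j/ ok → well-formed
vej — σ1 onset /v/, coda /j/ ok → well-formed
vij.bil — σ1 onset /v/, coda /j/ ok; σ2 onset /b/, coda /l/ ok → well-formed
ti — σ1 onset /t/, coda /∅/ ok → well-formed
kajj.zo — violates constraint 4: syllable 1 coda /jj/ has 2 consonants (> 1) → ill-formed

kajj.zo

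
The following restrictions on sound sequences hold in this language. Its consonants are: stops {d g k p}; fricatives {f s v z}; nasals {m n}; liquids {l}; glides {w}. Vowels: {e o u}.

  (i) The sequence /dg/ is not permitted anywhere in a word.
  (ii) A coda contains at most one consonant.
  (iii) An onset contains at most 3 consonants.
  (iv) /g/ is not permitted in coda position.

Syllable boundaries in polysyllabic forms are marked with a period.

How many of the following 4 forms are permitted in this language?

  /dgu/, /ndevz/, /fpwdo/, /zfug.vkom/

/dgu/ — violates constraint (i): contains banned sequence /dg/ → not permitted
/ndevz/ — violates constraint (ii): syllable 1 coda /vz/ has 2 consonants (> 1) → not permitted
/fpwdo/ — violates constraint (iii): syllable 1 onset /fpwd/ has 4 consonants (> 3) → not permitted
/zfug.vkom/ — violates constraint (iv): syllable 1 coda contains /g/ → not permitted
No form is permitted → 0.

0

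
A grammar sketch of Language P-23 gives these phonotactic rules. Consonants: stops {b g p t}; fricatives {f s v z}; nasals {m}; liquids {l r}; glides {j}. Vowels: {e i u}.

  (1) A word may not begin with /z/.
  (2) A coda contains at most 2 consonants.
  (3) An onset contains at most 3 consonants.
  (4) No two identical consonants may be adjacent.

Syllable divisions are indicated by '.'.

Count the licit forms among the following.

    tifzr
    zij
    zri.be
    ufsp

0

tifzr — violates constraint 2: syllable 1 coda /fzr/ has 3 consonants (> 2) → illicit
zij — violates constraint 1: word begins with /z/ → illicit
zri.be — violates constraint 1: word begins with /z/ → illicit
ufsp — violates constraint 2: syllable 1 coda /fsp/ has 3 consonants (> 2) → illicit
No form is licit → 0.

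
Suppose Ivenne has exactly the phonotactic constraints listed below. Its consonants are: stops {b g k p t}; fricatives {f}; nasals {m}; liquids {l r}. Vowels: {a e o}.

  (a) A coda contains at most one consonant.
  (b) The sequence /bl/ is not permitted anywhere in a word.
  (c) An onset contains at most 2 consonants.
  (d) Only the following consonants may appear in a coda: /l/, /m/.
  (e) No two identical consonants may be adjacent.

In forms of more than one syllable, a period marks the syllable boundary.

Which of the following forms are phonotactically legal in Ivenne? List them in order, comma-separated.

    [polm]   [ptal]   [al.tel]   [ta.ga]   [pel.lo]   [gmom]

[ptal], [al.tel], [ta.ga], [gmom]

[polm] — violates constraint (a): syllable 1 coda /lm/ has 2 consonants (> 1) → phonotactically illegal
[ptal] — σ1 onset /pt/ (2C), coda /l/ ok → phonotactically legal
[al.tel] — σ1 onset /∅/, coda /l/ ok; σ2 onset /t/, coda /l/ ok → phonotactically legal
[ta.ga] — σ1 onset /t/, coda /∅/ ok; σ2 onset /g/, coda /∅/ ok → phonotactically legal
[pel.lo] — violates constraint (e): adjacent identical consonants /ll/ → phonotactically illegal
[gmom] — σ1 onset /gm/ (2C), coda /m/ ok → phonotactically legal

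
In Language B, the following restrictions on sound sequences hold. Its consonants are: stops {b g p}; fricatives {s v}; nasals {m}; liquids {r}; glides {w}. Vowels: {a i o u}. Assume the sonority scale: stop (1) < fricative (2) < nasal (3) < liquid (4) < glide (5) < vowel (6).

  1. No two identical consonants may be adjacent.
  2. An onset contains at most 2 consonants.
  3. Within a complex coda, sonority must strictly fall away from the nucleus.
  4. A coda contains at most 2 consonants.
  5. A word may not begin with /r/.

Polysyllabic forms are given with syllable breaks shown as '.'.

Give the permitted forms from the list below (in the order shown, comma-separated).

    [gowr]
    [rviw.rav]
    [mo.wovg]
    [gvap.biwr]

[gowr], [mo.wovg], [gvap.biwr]

[gowr] — σ1 onset /g/, coda /wr/ (5→4 falls) ok → permitted
[rviw.rav] — violates constraint 5: word begins with /r/ → not permitted
[mo.wovg] — σ1 onset /m/, coda /∅/ ok; σ2 onset /w/, coda /vg/ (2→1 falls) ok → permitted
[gvap.biwr] — σ1 onset /gv/ (2C), coda /p/ ok; σ2 onset /b/, coda /wr/ (5→4 falls) ok → permitted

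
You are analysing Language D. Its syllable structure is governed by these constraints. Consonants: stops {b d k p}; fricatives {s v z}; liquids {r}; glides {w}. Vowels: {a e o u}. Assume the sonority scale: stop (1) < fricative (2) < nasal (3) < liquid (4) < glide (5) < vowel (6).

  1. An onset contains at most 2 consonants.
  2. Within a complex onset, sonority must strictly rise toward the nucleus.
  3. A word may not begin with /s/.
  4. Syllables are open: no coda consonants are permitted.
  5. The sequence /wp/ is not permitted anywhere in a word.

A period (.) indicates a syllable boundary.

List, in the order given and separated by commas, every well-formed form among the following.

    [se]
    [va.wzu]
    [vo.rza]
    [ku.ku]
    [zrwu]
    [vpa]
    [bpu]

[ku.ku]

[se] — violates constraint 3: word begins with /s/ → ill-formed
[va.wzu] — violates constraint 2: syllable 2 onset /wz/: /w/ (glide, 5) → /z/ (fricative, 2) does not rise → ill-formed
[vo.rza] — violates constraint 2: syllable 2 onset /rz/: /r/ (liquid, 4) → /z/ (fricative, 2) does not rise → ill-formed
[ku.ku] — σ1 onset /k/, coda /∅/ ok; σ2 onset /k/, coda /∅/ ok → well-formed
[zrwu] — violates constraint 1: syllable 1 onset /zrw/ has 3 consonants (> 2) → ill-formed
[vpa] — violates constraint 2: syllable 1 onset /vp/: /v/ (fricative, 2) → /p/ (stop, 1) does not rise → ill-formed
[bpu] — violates constraint 2: syllable 1 onset /bp/: /b/ (stop, 1) → /p/ (stop, 1) does not rise → ill-formed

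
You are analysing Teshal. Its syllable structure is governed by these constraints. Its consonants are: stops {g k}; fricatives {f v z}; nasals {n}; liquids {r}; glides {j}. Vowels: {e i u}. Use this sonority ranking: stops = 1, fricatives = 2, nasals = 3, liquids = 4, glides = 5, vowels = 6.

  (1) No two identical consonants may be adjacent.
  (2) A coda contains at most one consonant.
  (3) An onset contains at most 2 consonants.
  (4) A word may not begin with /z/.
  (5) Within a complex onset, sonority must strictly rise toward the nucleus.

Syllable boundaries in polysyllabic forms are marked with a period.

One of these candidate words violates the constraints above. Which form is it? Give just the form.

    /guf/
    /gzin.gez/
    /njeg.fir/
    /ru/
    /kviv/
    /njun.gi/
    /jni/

/jni/

/guf/ — σ1 onset /g/, coda /f/ ok → phonotactically legal
/gzin.gez/ — σ1 onset /gz/ (1→2 rises), coda /n/ ok; σ2 onset /g/, coda /z/ ok → phonotactically legal
/njeg.fir/ — σ1 onset /nj/ (3→5 rises), coda /g/ ok; σ2 onset /f/, coda /r/ ok → phonotactically legal
/ru/ — σ1 onset /r/, coda /∅/ ok → phonotactically legal
/kviv/ — σ1 onset /kv/ (1→2 rises), coda /v/ ok → phonotactically legal
/njun.gi/ — σ1 onset /nj/ (3→5 rises), coda /n/ ok; σ2 onset /g/, coda /∅/ ok → phonotactically legal
/jni/ — violates constraint 5: syllable 1 onset /jn/: /j/ (glide, 5) → /n/ (nasal, 3) does not rise → phonotactically illegal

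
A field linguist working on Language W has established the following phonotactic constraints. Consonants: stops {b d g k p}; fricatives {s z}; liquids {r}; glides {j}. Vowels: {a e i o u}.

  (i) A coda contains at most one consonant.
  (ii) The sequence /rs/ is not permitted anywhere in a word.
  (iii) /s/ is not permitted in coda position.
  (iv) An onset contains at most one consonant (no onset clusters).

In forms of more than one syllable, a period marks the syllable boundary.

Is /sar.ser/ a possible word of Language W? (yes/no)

/sar.ser/ — violates constraint (ii): contains banned sequence /rs/ → phonotactically illegal

no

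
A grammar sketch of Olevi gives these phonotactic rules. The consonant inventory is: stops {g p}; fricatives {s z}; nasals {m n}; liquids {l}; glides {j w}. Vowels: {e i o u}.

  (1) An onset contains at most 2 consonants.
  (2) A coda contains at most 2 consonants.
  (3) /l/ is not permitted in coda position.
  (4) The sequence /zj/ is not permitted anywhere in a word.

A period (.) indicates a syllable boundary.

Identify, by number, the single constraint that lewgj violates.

lewgj: syllable 1 coda /wgj/ has 3 consonants (> 2).
This is a violation of constraint 2: "A coda contains at most 2 consonants."
The remaining constraints (1, 3, 4) are satisfied.

2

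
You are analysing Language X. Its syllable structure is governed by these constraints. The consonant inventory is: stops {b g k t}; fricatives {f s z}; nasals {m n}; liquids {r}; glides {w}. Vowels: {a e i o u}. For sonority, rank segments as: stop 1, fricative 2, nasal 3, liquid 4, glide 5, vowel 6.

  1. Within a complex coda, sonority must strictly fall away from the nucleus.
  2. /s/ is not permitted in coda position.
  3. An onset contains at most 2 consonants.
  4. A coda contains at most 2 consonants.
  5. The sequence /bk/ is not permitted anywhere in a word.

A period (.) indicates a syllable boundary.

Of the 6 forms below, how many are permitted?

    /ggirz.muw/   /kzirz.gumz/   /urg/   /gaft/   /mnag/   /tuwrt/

5

/ggirz.muw/ — σ1 onset /gg/ (2C), coda /rz/ (4→2 falls) ok; σ2 onset /m/, coda /w/ ok → permitted
/kzirz.gumz/ — σ1 onset /kz/ (2C), coda /rz/ (4→2 falls) ok; σ2 onset /g/, coda /mz/ (3→2 falls) ok → permitted
/urg/ — σ1 onset /∅/, coda /rg/ (4→1 falls) ok → permitted
/gaft/ — σ1 onset /g/, coda /ft/ (2→1 falls) ok → permitted
/mnag/ — σ1 onset /mn/ (2C), coda /g/ ok → permitted
/tuwrt/ — violates constraint 4: syllable 1 coda /wrt/ has 3 consonants (> 2) → not permitted
Permitted: /ggirz.muw/, /kzirz.gumz/, /urg/, /gaft/, /mnag/ → 5.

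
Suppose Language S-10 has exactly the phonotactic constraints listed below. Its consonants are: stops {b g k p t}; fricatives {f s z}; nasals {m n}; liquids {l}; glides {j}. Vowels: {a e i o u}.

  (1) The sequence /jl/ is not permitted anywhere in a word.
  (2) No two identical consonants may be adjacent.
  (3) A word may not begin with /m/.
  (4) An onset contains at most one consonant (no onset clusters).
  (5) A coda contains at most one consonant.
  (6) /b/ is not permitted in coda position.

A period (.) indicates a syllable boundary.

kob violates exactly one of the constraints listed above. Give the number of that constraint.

kob: syllable 1 coda contains /b/.
This is a violation of constraint 6: "/b/ is not permitted in coda position."
The remaining constraints (1, 2, 3, 4, 5) are satisfied.

6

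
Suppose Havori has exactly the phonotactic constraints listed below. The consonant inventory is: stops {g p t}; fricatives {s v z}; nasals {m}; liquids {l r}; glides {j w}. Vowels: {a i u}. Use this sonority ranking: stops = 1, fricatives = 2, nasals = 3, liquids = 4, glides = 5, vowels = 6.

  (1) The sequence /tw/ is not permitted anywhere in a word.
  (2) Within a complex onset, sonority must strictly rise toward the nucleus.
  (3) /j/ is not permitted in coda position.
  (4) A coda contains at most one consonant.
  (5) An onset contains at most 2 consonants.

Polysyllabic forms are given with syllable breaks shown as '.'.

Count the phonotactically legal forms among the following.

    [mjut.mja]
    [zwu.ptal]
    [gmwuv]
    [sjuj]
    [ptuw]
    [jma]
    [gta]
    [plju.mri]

[mjut.mja] — σ1 onset /mj/ (3→5 rises), coda /t/ ok; σ2 onset /mj/ (3→5 rises), coda /∅/ ok → phonotactically legal
[zwu.ptal] — violates constraint 2: syllable 2 onset /pt/: /p/ (stop, 1) → /t/ (stop, 1) does not rise → phonotactically illegal
[gmwuv] — violates constraint 5: syllable 1 onset /gmw/ has 3 consonants (> 2) → phonotactically illegal
[sjuj] — violates constraint 3: syllable 1 coda contains /j/ → phonotactically illegal
[ptuw] — violates constraint 2: syllable 1 onset /pt/: /p/ (stop, 1) → /t/ (stop, 1) does not rise → phonotactically illegal
[jma] — violates constraint 2: syllable 1 onset /jm/: /j/ (glide, 5) → /m/ (nasal, 3) does not rise → phonotactically illegal
[gta] — violates constraint 2: syllable 1 onset /gt/: /g/ (stop, 1) → /t/ (stop, 1) does not rise → phonotactically illegal
[plju.mri] — violates constraint 5: syllable 1 onset /plj/ has 3 consonants (> 2) → phonotactically illegal
Phonotactically legal: [mjut.mja] → 1.

1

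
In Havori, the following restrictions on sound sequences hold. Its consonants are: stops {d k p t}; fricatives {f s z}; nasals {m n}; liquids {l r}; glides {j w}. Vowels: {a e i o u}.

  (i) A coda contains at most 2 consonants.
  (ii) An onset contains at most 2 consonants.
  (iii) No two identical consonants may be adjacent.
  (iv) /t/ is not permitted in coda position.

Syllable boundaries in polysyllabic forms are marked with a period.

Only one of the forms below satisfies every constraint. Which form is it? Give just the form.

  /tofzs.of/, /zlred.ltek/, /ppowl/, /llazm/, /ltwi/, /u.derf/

/u.derf/

/tofzs.of/ — violates constraint (i): syllable 1 coda /fzs/ has 3 consonants (> 2) → illicit
/zlred.ltek/ — violates constraint (ii): syllable 1 onset /zlr/ has 3 consonants (> 2) → illicit
/ppowl/ — violates constraint (iii): adjacent identical consonants /pp/ → illicit
/llazm/ — violates constraint (iii): adjacent identical consonants /ll/ → illicit
/ltwi/ — violates constraint (ii): syllable 1 onset /ltw/ has 3 consonants (> 2) → illicit
/u.derf/ — σ1 onset /∅/, coda /∅/ ok; σ2 onset /d/, coda /rf/ (2C) ok → licit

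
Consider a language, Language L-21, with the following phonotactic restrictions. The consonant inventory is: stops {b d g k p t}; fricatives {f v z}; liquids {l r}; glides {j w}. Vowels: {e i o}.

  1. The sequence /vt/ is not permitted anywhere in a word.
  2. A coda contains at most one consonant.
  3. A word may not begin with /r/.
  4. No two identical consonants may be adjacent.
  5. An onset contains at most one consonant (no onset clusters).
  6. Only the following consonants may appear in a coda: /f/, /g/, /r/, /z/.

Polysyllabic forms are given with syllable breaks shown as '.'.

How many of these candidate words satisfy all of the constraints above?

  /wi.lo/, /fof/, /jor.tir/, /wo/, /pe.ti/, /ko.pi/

/wi.lo/ — σ1 onset /w/, coda /∅/ ok; σ2 onset /l/, coda /∅/ ok → well-formed
/fof/ — σ1 onset /f/, coda /f/ ok → well-formed
/jor.tir/ — σ1 onset /j/, coda /r/ ok; σ2 onset /t/, coda /r/ ok → well-formed
/wo/ — σ1 onset /w/, coda /∅/ ok → well-formed
/pe.ti/ — σ1 onset /p/, coda /∅/ ok; σ2 onset /t/, coda /∅/ ok → well-formed
/ko.pi/ — σ1 onset /k/, coda /∅/ ok; σ2 onset /p/, coda /∅/ ok → well-formed
Well-formed: /wi.lo/, /fof/, /jor.tir/, /wo/, /pe.ti/, /ko.pi/ → 6.

6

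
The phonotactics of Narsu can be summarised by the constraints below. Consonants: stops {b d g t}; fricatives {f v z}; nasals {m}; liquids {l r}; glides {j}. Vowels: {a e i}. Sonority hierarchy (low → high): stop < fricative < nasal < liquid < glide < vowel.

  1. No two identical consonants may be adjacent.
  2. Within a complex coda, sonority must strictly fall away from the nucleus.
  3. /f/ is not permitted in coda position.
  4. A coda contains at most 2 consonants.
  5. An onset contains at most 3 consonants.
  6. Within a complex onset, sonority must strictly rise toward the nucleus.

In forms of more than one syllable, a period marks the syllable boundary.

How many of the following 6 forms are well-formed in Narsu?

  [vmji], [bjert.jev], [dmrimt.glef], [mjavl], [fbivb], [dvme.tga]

2

[vmji] — σ1 onset /vmj/ (2→3→5 rises), coda /∅/ ok → well-formed
[bjert.jev] — σ1 onset /bj/ (1→5 rises), coda /rt/ (4→1 falls) ok; σ2 onset /j/, coda /v/ ok → well-formed
[dmrimt.glef] — violates constraint 3: syllable 2 coda contains /f/ → ill-formed
[mjavl] — violates constraint 2: syllable 1 coda /vl/: /v/ (fricative, 2) → /l/ (liquid, 4) does not fall → ill-formed
[fbivb] — violates constraint 6: syllable 1 onset /fb/: /f/ (fricative, 2) → /b/ (stop, 1) does not rise → ill-formed
[dvme.tga] — violates constraint 6: syllable 2 onset /tg/: /t/ (stop, 1) → /g/ (stop, 1) does not rise → ill-formed
Well-formed: [vmji], [bjert.jev] → 2.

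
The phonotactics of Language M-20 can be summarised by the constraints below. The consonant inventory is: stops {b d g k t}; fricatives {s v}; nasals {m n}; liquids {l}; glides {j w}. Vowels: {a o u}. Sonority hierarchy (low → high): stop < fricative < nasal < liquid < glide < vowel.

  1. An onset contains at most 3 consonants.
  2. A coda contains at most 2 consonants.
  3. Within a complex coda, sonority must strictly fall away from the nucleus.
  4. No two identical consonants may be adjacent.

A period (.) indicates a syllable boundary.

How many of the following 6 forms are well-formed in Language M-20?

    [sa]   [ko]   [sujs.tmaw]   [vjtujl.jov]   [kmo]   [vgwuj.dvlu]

[sa] — σ1 onset /s/, coda /∅/ ok → well-formed
[ko] — σ1 onset /k/, coda /∅/ ok → well-formed
[sujs.tmaw] — σ1 onset /s/, coda /js/ (5→2 falls) ok; σ2 onset /tm/ (2C), coda /w/ ok → well-formed
[vjtujl.jov] — σ1 onset /vjt/ (3C), coda /jl/ (5→4 falls) ok; σ2 onset /j/, coda /v/ ok → well-formed
[kmo] — σ1 onset /km/ (2C), coda /∅/ ok → well-formed
[vgwuj.dvlu] — σ1 onset /vgw/ (3C), coda /j/ ok; σ2 onset /dvl/ (3C), coda /∅/ ok → well-formed
Well-formed: [sa], [ko], [sujs.tmaw], [vjtujl.jov], [kmo], [vgwuj.dvlu] → 6.

6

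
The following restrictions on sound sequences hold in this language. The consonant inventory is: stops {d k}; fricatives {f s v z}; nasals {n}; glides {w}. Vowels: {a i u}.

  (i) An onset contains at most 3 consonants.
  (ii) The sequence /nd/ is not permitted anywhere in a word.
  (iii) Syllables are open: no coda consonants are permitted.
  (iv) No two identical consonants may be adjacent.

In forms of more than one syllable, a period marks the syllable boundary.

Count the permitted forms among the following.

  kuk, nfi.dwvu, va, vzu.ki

kuk — violates constraint (iii): syllable 1 coda /k/ has 1 consonant (> 0) → not permitted
nfi.dwvu — σ1 onset /nf/ (2C), coda /∅/ ok; σ2 onset /dwv/ (3C), coda /∅/ ok → permitted
va — σ1 onset /v/, coda /∅/ ok → permitted
vzu.ki — σ1 onset /vz/ (2C), coda /∅/ ok; σ2 onset /k/, coda /∅/ ok → permitted
Permitted: nfi.dwvu, va, vzu.ki → 3.

3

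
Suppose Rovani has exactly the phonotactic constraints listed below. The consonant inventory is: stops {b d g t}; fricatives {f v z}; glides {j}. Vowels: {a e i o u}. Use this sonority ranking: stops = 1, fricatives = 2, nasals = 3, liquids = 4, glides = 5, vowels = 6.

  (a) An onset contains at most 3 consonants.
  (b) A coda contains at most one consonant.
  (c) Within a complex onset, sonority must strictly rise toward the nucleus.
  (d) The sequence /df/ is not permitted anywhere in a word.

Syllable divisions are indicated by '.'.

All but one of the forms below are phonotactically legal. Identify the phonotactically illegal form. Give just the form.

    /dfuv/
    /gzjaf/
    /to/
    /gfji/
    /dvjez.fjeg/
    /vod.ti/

/dfuv/

/dfuv/ — violates constraint (d): contains banned sequence /df/ → phonotactically illegal
/gzjaf/ — σ1 onset /gzj/ (1→2→5 rises), coda /f/ ok → phonotactically legal
/to/ — σ1 onset /t/, coda /∅/ ok → phonotactically legal
/gfji/ — σ1 onset /gfj/ (1→2→5 rises), coda /∅/ ok → phonotactically legal
/dvjez.fjeg/ — σ1 onset /dvj/ (1→2→5 rises), coda /z/ ok; σ2 onset /fj/ (2→5 rises), coda /g/ ok → phonotactically legal
/vod.ti/ — σ1 onset /v/, coda /d/ ok; σ2 onset /t/, coda /∅/ ok → phonotactically legal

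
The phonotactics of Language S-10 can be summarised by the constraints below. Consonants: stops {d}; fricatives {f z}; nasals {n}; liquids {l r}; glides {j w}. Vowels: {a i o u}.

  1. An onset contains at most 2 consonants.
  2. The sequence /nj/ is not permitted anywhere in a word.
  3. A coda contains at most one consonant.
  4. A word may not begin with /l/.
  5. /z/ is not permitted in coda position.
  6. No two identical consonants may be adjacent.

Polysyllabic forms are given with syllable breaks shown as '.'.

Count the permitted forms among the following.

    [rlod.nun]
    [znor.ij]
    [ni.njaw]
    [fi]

[rlod.nun] — σ1 onset /rl/ (2C), coda /d/ ok; σ2 onset /n/, coda /n/ ok → permitted
[znor.ij] — σ1 onset /zn/ (2C), coda /r/ ok; σ2 onset /∅/, coda /j/ ok → permitted
[ni.njaw] — violates constraint 2: contains banned sequence /nj/ → not permitted
[fi] — σ1 onset /f/, coda /∅/ ok → permitted
Permitted: [rlod.nun], [znor.ij], [fi] → 3.

3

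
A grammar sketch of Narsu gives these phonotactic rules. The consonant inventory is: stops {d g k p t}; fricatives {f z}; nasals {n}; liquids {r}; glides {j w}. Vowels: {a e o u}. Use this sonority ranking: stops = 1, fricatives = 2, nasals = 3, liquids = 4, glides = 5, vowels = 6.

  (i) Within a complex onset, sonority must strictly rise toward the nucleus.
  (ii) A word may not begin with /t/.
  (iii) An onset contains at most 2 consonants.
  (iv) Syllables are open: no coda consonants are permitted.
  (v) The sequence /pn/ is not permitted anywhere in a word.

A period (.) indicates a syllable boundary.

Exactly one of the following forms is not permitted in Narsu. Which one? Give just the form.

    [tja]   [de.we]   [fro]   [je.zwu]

[tja]

[tja] — violates constraint (ii): word begins with /t/ → not permitted
[de.we] — σ1 onset /d/, coda /∅/ ok; σ2 onset /w/, coda /∅/ ok → permitted
[fro] — σ1 onset /fr/ (2→4 rises), coda /∅/ ok → permitted
[je.zwu] — σ1 onset /j/, coda /∅/ ok; σ2 onset /zw/ (2→5 rises), coda /∅/ ok → permitted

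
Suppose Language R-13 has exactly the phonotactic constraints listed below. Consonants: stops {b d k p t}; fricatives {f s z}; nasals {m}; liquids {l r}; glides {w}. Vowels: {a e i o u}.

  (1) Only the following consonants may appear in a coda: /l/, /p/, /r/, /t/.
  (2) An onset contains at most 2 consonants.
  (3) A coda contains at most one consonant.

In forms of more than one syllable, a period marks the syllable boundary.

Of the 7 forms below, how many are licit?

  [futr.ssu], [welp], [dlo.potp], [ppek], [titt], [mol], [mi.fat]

[futr.ssu] — violates constraint 3: syllable 1 coda /tr/ has 2 consonants (> 1) → illicit
[welp] — violates constraint 3: syllable 1 coda /lp/ has 2 consonants (> 1) → illicit
[dlo.potp] — violates constraint 3: syllable 2 coda /tp/ has 2 consonants (> 1) → illicit
[ppek] — violates constraint 1: syllable 1 coda contains /k/, which is not a licensed coda consonant → illicit
[titt] — violates constraint 3: syllable 1 coda /tt/ has 2 consonants (> 1) → illicit
[mol] — σ1 onset /m/, coda /l/ ok → licit
[mi.fat] — σ1 onset /m/, coda /∅/ ok; σ2 onset /f/, coda /t/ ok → licit
Licit: [mol], [mi.fat] → 2.

2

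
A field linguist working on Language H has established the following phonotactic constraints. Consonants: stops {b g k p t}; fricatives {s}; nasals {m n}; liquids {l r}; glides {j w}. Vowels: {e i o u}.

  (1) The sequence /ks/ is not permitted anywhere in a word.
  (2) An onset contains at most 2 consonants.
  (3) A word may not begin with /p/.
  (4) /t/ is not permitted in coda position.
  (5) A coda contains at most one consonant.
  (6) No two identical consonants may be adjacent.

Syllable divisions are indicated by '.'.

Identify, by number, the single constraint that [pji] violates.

3

[pji]: word begins with /p/.
This is a violation of constraint 3: "A word may not begin with /p/."
The remaining constraints (1, 2, 4, 5, 6) are satisfied.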